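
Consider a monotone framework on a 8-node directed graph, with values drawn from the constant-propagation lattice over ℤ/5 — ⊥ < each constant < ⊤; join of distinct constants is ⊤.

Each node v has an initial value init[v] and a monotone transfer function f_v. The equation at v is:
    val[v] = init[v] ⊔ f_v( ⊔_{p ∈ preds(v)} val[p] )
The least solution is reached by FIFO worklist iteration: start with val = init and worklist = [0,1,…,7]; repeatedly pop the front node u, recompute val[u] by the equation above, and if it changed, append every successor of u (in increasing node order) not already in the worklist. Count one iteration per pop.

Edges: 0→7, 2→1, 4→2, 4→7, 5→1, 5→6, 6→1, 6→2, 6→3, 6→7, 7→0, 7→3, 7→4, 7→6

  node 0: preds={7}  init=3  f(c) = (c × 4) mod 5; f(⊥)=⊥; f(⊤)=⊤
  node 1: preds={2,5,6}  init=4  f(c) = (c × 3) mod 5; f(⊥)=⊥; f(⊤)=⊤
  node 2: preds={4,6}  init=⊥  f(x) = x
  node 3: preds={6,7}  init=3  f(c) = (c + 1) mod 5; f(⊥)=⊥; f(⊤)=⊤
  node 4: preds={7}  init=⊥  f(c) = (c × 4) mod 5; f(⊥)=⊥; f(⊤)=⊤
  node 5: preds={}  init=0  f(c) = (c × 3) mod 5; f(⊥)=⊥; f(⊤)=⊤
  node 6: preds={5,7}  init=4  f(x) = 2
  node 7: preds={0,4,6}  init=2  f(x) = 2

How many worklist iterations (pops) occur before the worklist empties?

Trace (12 dequeues):
  [1] u=0 | in 2 | out 3 | ==
  [2] u=1 | in ⊤ | out ⊤ | prev 4 | push {}
  [3] u=2 | in 4 | out 4 | prev ⊥ | push {1}
  [4] u=3 | in ⊤ | out ⊤ | prev 3 | push {}
  [5] u=4 | in 2 | out 3 | prev ⊥ | push {2}
  [6] u=5 | in ⊥ | out 0 | ==
  [7] u=6 | in ⊤ | out ⊤ | prev 4 | push {3}
  [8] u=7 | in ⊤ | out 2 | ==
  [9] u=1 | in ⊤ | out ⊤ | ==
  [10] u=2 | in ⊤ | out ⊤ | prev 4 | push {1}
  [11] u=3 | in ⊤ | out ⊤ | ==
  [12] u=1 | in ⊤ | out ⊤ | ==

Converged values:
  [0] 3
  [1] ⊤
  [2] ⊤
  [3] ⊤
  [4] 3
  [5] 0
  [6] ⊤
  [7] 2

12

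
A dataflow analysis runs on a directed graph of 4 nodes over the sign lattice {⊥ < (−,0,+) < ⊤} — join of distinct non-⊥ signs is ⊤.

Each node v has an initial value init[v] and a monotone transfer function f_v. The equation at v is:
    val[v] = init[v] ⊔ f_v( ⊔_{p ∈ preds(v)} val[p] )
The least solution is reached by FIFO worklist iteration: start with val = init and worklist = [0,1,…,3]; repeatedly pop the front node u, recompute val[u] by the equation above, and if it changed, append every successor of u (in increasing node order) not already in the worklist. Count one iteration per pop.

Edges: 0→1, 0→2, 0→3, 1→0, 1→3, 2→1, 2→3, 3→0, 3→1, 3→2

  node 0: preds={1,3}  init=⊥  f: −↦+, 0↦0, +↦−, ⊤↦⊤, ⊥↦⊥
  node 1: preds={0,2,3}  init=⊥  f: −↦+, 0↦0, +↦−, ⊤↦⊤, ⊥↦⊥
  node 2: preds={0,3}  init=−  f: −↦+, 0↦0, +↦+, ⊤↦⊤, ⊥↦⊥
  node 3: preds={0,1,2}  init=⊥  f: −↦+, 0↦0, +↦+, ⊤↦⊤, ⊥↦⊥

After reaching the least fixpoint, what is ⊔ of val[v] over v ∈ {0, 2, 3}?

Trace (10 dequeues):
  [1] u=0 | in ⊥ | out ⊥ | ==
  [2] u=1 | in − | out + | prev ⊥ | push {0}
  [3] u=2 | in ⊥ | out − | ==
  [4] u=3 | in ⊤ | out ⊤ | prev ⊥ | push {1,2}
  [5] u=0 | in ⊤ | out ⊤ | prev ⊥ | push {3}
  [6] u=1 | in ⊤ | out ⊤ | prev + | push {0}
  [7] u=2 | in ⊤ | out ⊤ | prev − | push {1}
  [8] u=3 | in ⊤ | out ⊤ | ==
  [9] u=0 | in ⊤ | out ⊤ | ==
  [10] u=1 | in ⊤ | out ⊤ | ==

Converged values:
  [0] ⊤
  [1] ⊤
  [2] ⊤
  [3] ⊤

⊤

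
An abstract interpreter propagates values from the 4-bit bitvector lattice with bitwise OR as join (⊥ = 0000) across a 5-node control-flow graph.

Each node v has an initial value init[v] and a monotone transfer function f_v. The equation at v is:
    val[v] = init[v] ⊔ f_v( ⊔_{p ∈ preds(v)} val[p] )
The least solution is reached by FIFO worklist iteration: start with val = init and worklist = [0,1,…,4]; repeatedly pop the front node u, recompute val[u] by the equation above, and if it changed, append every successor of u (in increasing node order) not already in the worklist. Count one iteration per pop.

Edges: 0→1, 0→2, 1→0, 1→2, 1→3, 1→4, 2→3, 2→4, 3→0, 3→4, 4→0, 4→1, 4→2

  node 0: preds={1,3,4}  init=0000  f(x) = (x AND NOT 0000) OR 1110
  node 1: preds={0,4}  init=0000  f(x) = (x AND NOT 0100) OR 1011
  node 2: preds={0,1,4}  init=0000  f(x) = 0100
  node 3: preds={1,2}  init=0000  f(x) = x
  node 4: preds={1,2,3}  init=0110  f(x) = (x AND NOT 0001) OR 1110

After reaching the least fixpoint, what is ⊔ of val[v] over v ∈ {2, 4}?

1110

Trace (8 dequeues):
  [1] u=0 | in 0110 | out 1110 | prev 0000 | push {}
  [2] u=1 | in 1110 | out 1011 | prev 0000 | push {0}
  [3] u=2 | in 1111 | out 0100 | prev 0000 | push {}
  [4] u=3 | in 1111 | out 1111 | prev 0000 | push {}
  [5] u=4 | in 1111 | out 1110 | prev 0110 | push {1,2}
  [6] u=0 | in 1111 | out 1111 | prev 1110 | push {}
  [7] u=1 | in 1111 | out 1011 | ==
  [8] u=2 | in 1111 | out 0100 | ==

Converged values:
  [0] 1111
  [1] 1011
  [2] 0100
  [3] 1111
  [4] 1110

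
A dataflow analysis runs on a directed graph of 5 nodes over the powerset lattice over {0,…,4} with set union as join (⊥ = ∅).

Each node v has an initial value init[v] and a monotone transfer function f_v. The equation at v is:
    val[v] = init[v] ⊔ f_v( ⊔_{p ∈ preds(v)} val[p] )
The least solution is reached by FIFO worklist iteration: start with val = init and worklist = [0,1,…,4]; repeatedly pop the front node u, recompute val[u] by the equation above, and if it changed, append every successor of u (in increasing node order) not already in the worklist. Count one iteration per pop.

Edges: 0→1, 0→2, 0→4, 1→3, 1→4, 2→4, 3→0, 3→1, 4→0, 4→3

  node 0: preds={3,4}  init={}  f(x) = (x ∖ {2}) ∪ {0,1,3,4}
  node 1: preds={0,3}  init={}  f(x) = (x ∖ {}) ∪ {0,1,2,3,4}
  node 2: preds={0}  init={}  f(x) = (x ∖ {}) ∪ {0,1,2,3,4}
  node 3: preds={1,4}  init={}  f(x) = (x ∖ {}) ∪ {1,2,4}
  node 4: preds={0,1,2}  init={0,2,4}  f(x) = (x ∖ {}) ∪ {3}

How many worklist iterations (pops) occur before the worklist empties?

Iteration log — 8 steps:
  step 1. node 0  ⊔preds={0,2,4}  new={0,1,3,4}  old={}  +wl: 
  step 2. node 1  ⊔preds={0,1,3,4}  new={0,1,2,3,4}  old={}  +wl: 
  step 3. node 2  ⊔preds={0,1,3,4}  new={0,1,2,3,4}  old={}  +wl: 
  step 4. node 3  ⊔preds={0,1,2,3,4}  new={0,1,2,3,4}  old={}  +wl: 0,1
  step 5. node 4  ⊔preds={0,1,2,3,4}  new={0,1,2,3,4}  old={0,2,4}  +wl: 3
  step 6. node 0  ⊔preds={0,1,2,3,4}  new={0,1,3,4}  stable
  step 7. node 1  ⊔preds={0,1,2,3,4}  new={0,1,2,3,4}  stable
  step 8. node 3  ⊔preds={0,1,2,3,4}  new={0,1,2,3,4}  stable

Least fixpoint reached:
  node 0: {0,1,3,4}
  node 1: {0,1,2,3,4}
  node 2: {0,1,2,3,4}
  node 3: {0,1,2,3,4}
  node 4: {0,1,2,3,4}

8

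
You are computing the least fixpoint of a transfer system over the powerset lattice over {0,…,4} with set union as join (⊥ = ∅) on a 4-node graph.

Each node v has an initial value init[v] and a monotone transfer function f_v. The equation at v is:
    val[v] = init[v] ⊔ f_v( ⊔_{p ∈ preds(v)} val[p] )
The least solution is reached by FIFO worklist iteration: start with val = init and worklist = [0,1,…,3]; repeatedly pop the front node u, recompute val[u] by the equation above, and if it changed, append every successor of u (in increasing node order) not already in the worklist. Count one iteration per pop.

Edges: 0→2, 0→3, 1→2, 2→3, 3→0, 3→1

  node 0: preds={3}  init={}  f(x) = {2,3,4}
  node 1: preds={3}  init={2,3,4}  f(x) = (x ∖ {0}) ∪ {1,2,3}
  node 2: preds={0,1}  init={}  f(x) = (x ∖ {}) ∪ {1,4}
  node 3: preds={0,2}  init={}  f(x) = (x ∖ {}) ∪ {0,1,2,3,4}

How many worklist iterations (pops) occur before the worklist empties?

6

Iteration log — 6 steps:
  step 1. node 0  ⊔preds={}  new={2,3,4}  old={}  +wl: 
  step 2. node 1  ⊔preds={}  new={1,2,3,4}  old={2,3,4}  +wl: 
  step 3. node 2  ⊔preds={1,2,3,4}  new={1,2,3,4}  old={}  +wl: 
  step 4. node 3  ⊔preds={1,2,3,4}  new={0,1,2,3,4}  old={}  +wl: 0,1
  step 5. node 0  ⊔preds={0,1,2,3,4}  new={2,3,4}  stable
  step 6. node 1  ⊔preds={0,1,2,3,4}  new={1,2,3,4}  stable

Least fixpoint reached:
  node 0: {2,3,4}
  node 1: {1,2,3,4}
  node 2: {1,2,3,4}
  node 3: {0,1,2,3,4}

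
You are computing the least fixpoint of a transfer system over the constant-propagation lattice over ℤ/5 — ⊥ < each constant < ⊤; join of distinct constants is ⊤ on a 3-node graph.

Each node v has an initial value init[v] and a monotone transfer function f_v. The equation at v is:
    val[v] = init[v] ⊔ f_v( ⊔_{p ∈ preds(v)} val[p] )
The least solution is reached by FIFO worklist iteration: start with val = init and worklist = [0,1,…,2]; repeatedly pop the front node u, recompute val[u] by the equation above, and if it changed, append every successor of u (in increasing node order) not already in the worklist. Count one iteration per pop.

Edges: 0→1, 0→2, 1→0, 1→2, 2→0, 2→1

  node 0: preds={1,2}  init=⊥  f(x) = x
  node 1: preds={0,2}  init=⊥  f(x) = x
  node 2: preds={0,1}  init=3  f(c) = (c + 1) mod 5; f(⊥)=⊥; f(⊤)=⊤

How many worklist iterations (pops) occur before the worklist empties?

Worklist (7 pops):
  #1 pop 0: in=3 → 3 (was ⊥); enqueue []
  #2 pop 1: in=3 → 3 (was ⊥); enqueue [0]
  #3 pop 2: in=3 → ⊤ (was 3); enqueue [1]
  #4 pop 0: in=⊤ → ⊤ (was 3); enqueue [2]
  #5 pop 1: in=⊤ → ⊤ (was 3); enqueue [0]
  #6 pop 2: in=⊤ → ⊤ (no change)
  #7 pop 0: in=⊤ → ⊤ (no change)

Fixpoint:
  val[0] = ⊤
  val[1] = ⊤
  val[2] = ⊤

7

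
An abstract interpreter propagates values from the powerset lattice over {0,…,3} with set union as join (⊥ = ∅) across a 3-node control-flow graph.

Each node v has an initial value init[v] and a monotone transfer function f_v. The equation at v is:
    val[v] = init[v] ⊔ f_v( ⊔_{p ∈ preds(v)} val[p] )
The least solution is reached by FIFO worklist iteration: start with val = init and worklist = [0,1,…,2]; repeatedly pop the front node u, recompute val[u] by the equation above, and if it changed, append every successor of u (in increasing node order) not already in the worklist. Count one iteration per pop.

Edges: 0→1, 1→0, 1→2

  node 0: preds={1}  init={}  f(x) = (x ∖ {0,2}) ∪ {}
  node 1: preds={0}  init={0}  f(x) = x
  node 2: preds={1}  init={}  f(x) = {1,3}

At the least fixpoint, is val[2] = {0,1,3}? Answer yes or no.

Iteration log — 3 steps:
  step 1. node 0  ⊔preds={0}  new={}  stable
  step 2. node 1  ⊔preds={}  new={0}  stable
  step 3. node 2  ⊔preds={0}  new={1,3}  old={}  +wl: 

Least fixpoint reached:
  node 0: {}
  node 1: {0}
  node 2: {1,3}

no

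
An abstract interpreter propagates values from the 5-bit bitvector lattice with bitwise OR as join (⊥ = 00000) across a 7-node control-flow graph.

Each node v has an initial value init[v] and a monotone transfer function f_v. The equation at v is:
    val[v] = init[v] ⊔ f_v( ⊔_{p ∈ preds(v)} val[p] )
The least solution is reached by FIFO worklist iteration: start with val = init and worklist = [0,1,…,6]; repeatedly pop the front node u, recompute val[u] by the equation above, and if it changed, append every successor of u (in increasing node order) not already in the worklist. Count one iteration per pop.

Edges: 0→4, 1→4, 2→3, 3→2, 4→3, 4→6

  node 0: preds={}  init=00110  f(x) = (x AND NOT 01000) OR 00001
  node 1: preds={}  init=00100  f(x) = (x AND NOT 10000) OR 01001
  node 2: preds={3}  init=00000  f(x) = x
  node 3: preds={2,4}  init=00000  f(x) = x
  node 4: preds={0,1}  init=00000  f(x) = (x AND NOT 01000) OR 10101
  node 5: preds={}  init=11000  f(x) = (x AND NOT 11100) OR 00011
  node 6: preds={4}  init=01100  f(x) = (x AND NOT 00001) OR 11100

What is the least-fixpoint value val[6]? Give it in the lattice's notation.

Iteration log — 10 steps:
  step 1. node 0  ⊔preds=00000  new=00111  old=00110  +wl: 
  step 2. node 1  ⊔preds=00000  new=01101  old=00100  +wl: 
  step 3. node 2  ⊔preds=00000  new=00000  stable
  step 4. node 3  ⊔preds=00000  new=00000  stable
  step 5. node 4  ⊔preds=01111  new=10111  old=00000  +wl: 3
  step 6. node 5  ⊔preds=00000  new=11011  old=11000  +wl: 
  step 7. node 6  ⊔preds=10111  new=11110  old=01100  +wl: 
  step 8. node 3  ⊔preds=10111  new=10111  old=00000  +wl: 2
  step 9. node 2  ⊔preds=10111  new=10111  old=00000  +wl: 3
  step 10. node 3  ⊔preds=10111  new=10111  stable

Least fixpoint reached:
  node 0: 00111
  node 1: 01101
  node 2: 10111
  node 3: 10111
  node 4: 10111
  node 5: 11011
  node 6: 11110

11110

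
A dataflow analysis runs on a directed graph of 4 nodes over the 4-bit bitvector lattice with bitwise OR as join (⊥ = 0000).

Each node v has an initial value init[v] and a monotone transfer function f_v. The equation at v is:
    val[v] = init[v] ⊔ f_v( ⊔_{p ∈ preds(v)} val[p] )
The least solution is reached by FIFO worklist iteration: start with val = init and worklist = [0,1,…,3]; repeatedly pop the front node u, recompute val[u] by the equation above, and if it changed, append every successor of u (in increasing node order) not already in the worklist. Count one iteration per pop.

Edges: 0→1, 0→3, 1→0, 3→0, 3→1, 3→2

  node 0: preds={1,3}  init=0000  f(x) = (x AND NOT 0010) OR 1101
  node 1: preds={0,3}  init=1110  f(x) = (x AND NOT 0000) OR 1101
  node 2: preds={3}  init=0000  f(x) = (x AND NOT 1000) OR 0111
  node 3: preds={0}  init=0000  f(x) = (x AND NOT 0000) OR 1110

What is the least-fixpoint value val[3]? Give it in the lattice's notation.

1111

Trace (7 dequeues):
  [1] u=0 | in 1110 | out 1101 | prev 0000 | push {}
  [2] u=1 | in 1101 | out 1111 | prev 1110 | push {0}
  [3] u=2 | in 0000 | out 0111 | prev 0000 | push {}
  [4] u=3 | in 1101 | out 1111 | prev 0000 | push {1,2}
  [5] u=0 | in 1111 | out 1101 | ==
  [6] u=1 | in 1111 | out 1111 | ==
  [7] u=2 | in 1111 | out 0111 | ==

Converged values:
  [0] 1101
  [1] 1111
  [2] 0111
  [3] 1111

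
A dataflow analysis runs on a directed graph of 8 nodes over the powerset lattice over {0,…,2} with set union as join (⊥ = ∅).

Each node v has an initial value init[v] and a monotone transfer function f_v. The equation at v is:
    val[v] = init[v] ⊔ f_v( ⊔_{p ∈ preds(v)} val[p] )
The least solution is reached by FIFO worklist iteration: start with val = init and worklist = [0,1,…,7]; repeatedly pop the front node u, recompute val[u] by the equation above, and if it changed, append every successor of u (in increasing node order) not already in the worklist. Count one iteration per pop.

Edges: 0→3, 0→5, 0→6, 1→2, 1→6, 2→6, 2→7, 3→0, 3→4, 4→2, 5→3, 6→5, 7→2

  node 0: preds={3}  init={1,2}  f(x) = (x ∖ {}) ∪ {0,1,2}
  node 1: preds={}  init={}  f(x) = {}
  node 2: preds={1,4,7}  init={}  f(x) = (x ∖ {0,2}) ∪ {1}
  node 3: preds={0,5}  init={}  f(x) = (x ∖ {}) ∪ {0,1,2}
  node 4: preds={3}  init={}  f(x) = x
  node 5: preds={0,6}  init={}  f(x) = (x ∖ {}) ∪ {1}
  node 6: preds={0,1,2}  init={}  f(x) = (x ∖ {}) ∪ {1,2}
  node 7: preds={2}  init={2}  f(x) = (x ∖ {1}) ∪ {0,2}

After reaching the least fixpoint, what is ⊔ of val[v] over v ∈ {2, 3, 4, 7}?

Worklist (12 pops):
  #1 pop 0: in={} → {0,1,2} (was {1,2}); enqueue []
  #2 pop 1: in={} → {} (no change)
  #3 pop 2: in={2} → {1} (was {}); enqueue []
  #4 pop 3: in={0,1,2} → {0,1,2} (was {}); enqueue [0]
  #5 pop 4: in={0,1,2} → {0,1,2} (was {}); enqueue [2]
  #6 pop 5: in={0,1,2} → {0,1,2} (was {}); enqueue [3]
  #7 pop 6: in={0,1,2} → {0,1,2} (was {}); enqueue [5]
  #8 pop 7: in={1} → {0,2} (was {2}); enqueue []
  #9 pop 0: in={0,1,2} → {0,1,2} (no change)
  #10 pop 2: in={0,1,2} → {1} (no change)
  #11 pop 3: in={0,1,2} → {0,1,2} (no change)
  #12 pop 5: in={0,1,2} → {0,1,2} (no change)

Fixpoint:
  val[0] = {0,1,2}
  val[1] = {}
  val[2] = {1}
  val[3] = {0,1,2}
  val[4] = {0,1,2}
  val[5] = {0,1,2}
  val[6] = {0,1,2}
  val[7] = {0,2}

{0,1,2}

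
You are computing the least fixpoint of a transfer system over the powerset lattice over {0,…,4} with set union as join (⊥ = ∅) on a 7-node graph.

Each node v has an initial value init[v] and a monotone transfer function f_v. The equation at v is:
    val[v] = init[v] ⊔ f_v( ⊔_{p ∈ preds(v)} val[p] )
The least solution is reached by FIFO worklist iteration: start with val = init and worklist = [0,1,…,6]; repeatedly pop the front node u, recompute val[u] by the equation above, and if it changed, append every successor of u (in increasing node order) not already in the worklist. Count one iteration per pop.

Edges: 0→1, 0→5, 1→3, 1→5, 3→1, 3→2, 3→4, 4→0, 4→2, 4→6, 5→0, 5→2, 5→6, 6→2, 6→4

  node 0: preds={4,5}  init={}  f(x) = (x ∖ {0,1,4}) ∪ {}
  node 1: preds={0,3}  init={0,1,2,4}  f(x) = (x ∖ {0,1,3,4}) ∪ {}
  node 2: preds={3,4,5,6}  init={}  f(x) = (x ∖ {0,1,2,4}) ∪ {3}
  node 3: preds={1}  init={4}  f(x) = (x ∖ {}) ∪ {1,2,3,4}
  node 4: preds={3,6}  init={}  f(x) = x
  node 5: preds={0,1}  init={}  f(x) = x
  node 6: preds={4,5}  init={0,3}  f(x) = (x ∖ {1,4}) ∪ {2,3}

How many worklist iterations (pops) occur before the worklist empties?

16

Trace (16 dequeues):
  [1] u=0 | in {} | out {} | ==
  [2] u=1 | in {4} | out {0,1,2,4} | ==
  [3] u=2 | in {0,3,4} | out {3} | prev {} | push {}
  [4] u=3 | in {0,1,2,4} | out {0,1,2,3,4} | prev {4} | push {1,2}
  [5] u=4 | in {0,1,2,3,4} | out {0,1,2,3,4} | prev {} | push {0}
  [6] u=5 | in {0,1,2,4} | out {0,1,2,4} | prev {} | push {}
  [7] u=6 | in {0,1,2,3,4} | out {0,2,3} | prev {0,3} | push {4}
  [8] u=1 | in {0,1,2,3,4} | out {0,1,2,4} | ==
  [9] u=2 | in {0,1,2,3,4} | out {3} | ==
  [10] u=0 | in {0,1,2,3,4} | out {2,3} | prev {} | push {1,5}
  [11] u=4 | in {0,1,2,3,4} | out {0,1,2,3,4} | ==
  [12] u=1 | in {0,1,2,3,4} | out {0,1,2,4} | ==
  [13] u=5 | in {0,1,2,3,4} | out {0,1,2,3,4} | prev {0,1,2,4} | push {0,2,6}
  [14] u=0 | in {0,1,2,3,4} | out {2,3} | ==
  [15] u=2 | in {0,1,2,3,4} | out {3} | ==
  [16] u=6 | in {0,1,2,3,4} | out {0,2,3} | ==

Converged values:
  [0] {2,3}
  [1] {0,1,2,4}
  [2] {3}
  [3] {0,1,2,3,4}
  [4] {0,1,2,3,4}
  [5] {0,1,2,3,4}
  [6] {0,2,3}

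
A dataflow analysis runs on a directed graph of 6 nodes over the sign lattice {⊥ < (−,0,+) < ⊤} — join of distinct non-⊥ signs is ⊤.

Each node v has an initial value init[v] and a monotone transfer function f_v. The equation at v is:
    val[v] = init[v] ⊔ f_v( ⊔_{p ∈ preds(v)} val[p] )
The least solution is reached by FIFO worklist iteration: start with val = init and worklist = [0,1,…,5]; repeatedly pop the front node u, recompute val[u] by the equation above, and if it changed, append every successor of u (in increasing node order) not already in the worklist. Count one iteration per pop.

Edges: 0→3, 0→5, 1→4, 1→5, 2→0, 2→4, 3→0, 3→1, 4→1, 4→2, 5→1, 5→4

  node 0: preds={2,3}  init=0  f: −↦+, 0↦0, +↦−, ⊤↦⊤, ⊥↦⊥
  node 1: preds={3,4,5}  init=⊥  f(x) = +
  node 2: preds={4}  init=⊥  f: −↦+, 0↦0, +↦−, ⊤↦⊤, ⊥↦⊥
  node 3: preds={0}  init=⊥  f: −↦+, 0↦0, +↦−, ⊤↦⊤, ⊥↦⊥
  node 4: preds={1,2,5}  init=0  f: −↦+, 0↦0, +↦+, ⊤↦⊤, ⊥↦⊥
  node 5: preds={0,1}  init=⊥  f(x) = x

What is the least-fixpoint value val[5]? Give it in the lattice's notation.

Worklist (15 pops):
  #1 pop 0: in=⊥ → 0 (no change)
  #2 pop 1: in=0 → + (was ⊥); enqueue []
  #3 pop 2: in=0 → 0 (was ⊥); enqueue [0]
  #4 pop 3: in=0 → 0 (was ⊥); enqueue [1]
  #5 pop 4: in=⊤ → ⊤ (was 0); enqueue [2]
  #6 pop 5: in=⊤ → ⊤ (was ⊥); enqueue [4]
  #7 pop 0: in=0 → 0 (no change)
  #8 pop 1: in=⊤ → + (no change)
  #9 pop 2: in=⊤ → ⊤ (was 0); enqueue [0]
  #10 pop 4: in=⊤ → ⊤ (no change)
  #11 pop 0: in=⊤ → ⊤ (was 0); enqueue [3,5]
  #12 pop 3: in=⊤ → ⊤ (was 0); enqueue [0,1]
  #13 pop 5: in=⊤ → ⊤ (no change)
  #14 pop 0: in=⊤ → ⊤ (no change)
  #15 pop 1: in=⊤ → + (no change)

Fixpoint:
  val[0] = ⊤
  val[1] = +
  val[2] = ⊤
  val[3] = ⊤
  val[4] = ⊤
  val[5] = ⊤

⊤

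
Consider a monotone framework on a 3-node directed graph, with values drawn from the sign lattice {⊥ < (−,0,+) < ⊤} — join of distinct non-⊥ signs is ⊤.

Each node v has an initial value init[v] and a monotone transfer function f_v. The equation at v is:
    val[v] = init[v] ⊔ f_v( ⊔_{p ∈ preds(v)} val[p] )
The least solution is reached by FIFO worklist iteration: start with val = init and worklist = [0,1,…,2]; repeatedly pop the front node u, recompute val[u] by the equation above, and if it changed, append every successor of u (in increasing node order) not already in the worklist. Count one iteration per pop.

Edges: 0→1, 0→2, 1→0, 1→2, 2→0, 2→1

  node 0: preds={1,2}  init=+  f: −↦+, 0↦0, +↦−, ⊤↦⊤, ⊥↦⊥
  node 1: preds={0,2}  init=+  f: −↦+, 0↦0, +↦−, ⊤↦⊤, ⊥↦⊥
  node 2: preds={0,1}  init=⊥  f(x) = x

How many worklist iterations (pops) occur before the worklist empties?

Worklist (5 pops):
  #1 pop 0: in=+ → ⊤ (was +); enqueue []
  #2 pop 1: in=⊤ → ⊤ (was +); enqueue [0]
  #3 pop 2: in=⊤ → ⊤ (was ⊥); enqueue [1]
  #4 pop 0: in=⊤ → ⊤ (no change)
  #5 pop 1: in=⊤ → ⊤ (no change)

Fixpoint:
  val[0] = ⊤
  val[1] = ⊤
  val[2] = ⊤

5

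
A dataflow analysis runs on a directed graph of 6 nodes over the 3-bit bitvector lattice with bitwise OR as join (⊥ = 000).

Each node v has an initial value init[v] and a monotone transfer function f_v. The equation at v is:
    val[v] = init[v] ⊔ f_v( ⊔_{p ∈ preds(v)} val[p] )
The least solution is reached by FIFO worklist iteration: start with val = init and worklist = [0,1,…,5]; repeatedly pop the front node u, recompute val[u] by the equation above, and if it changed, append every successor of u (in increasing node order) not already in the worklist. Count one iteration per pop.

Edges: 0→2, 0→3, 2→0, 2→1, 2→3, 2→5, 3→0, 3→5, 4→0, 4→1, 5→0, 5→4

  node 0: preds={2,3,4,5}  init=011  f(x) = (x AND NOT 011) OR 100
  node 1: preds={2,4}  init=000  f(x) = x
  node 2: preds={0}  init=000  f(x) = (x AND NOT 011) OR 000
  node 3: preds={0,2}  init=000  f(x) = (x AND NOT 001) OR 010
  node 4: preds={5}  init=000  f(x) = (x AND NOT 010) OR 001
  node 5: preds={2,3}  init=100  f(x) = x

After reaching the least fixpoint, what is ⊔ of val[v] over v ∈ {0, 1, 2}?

Trace (9 dequeues):
  [1] u=0 | in 100 | out 111 | prev 011 | push {}
  [2] u=1 | in 000 | out 000 | ==
  [3] u=2 | in 111 | out 100 | prev 000 | push {0,1}
  [4] u=3 | in 111 | out 110 | prev 000 | push {}
  [5] u=4 | in 100 | out 101 | prev 000 | push {}
  [6] u=5 | in 110 | out 110 | prev 100 | push {4}
  [7] u=0 | in 111 | out 111 | ==
  [8] u=1 | in 101 | out 101 | prev 000 | push {}
  [9] u=4 | in 110 | out 101 | ==

Converged values:
  [0] 111
  [1] 101
  [2] 100
  [3] 110
  [4] 101
  [5] 110

111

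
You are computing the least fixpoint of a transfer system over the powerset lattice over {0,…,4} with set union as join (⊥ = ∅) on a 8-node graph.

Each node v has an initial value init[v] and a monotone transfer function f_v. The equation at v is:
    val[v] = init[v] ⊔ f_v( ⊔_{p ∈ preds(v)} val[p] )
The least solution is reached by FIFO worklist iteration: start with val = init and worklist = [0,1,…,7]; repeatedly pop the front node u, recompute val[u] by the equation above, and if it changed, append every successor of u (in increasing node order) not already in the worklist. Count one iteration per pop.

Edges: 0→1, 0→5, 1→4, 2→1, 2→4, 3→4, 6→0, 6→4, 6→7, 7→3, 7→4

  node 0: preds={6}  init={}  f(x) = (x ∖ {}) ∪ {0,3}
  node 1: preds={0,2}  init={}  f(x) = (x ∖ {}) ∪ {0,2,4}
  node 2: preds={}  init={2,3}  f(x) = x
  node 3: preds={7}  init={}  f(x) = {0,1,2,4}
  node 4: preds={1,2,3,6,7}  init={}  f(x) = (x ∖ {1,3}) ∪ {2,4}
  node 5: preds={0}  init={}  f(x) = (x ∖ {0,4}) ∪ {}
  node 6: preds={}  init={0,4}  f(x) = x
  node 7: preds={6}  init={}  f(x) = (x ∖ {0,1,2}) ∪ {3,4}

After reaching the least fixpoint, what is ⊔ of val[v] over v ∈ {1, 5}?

Iteration log — 10 steps:
  step 1. node 0  ⊔preds={0,4}  new={0,3,4}  old={}  +wl: 
  step 2. node 1  ⊔preds={0,2,3,4}  new={0,2,3,4}  old={}  +wl: 
  step 3. node 2  ⊔preds={}  new={2,3}  stable
  step 4. node 3  ⊔preds={}  new={0,1,2,4}  old={}  +wl: 
  step 5. node 4  ⊔preds={0,1,2,3,4}  new={0,2,4}  old={}  +wl: 
  step 6. node 5  ⊔preds={0,3,4}  new={3}  old={}  +wl: 
  step 7. node 6  ⊔preds={}  new={0,4}  stable
  step 8. node 7  ⊔preds={0,4}  new={3,4}  old={}  +wl: 3,4
  step 9. node 3  ⊔preds={3,4}  new={0,1,2,4}  stable
  step 10. node 4  ⊔preds={0,1,2,3,4}  new={0,2,4}  stable

Least fixpoint reached:
  node 0: {0,3,4}
  node 1: {0,2,3,4}
  node 2: {2,3}
  node 3: {0,1,2,4}
  node 4: {0,2,4}
  node 5: {3}
  node 6: {0,4}
  node 7: {3,4}

{0,2,3,4}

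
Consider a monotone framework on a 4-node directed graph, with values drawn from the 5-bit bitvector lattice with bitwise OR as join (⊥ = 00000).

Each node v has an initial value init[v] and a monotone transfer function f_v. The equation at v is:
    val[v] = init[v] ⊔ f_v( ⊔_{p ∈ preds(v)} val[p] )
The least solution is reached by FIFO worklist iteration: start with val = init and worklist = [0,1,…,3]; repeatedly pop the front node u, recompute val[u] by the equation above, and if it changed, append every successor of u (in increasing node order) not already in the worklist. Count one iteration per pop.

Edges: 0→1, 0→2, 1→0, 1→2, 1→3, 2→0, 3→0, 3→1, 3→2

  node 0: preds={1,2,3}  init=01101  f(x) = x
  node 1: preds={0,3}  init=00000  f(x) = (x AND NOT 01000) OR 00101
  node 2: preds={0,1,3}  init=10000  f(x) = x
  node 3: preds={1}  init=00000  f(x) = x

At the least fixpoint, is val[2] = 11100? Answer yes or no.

no

Trace (7 dequeues):
  [1] u=0 | in 10000 | out 11101 | prev 01101 | push {}
  [2] u=1 | in 11101 | out 10101 | prev 00000 | push {0}
  [3] u=2 | in 11101 | out 11101 | prev 10000 | push {}
  [4] u=3 | in 10101 | out 10101 | prev 00000 | push {1,2}
  [5] u=0 | in 11101 | out 11101 | ==
  [6] u=1 | in 11101 | out 10101 | ==
  [7] u=2 | in 11101 | out 11101 | ==

Converged values:
  [0] 11101
  [1] 10101
  [2] 11101
  [3] 10101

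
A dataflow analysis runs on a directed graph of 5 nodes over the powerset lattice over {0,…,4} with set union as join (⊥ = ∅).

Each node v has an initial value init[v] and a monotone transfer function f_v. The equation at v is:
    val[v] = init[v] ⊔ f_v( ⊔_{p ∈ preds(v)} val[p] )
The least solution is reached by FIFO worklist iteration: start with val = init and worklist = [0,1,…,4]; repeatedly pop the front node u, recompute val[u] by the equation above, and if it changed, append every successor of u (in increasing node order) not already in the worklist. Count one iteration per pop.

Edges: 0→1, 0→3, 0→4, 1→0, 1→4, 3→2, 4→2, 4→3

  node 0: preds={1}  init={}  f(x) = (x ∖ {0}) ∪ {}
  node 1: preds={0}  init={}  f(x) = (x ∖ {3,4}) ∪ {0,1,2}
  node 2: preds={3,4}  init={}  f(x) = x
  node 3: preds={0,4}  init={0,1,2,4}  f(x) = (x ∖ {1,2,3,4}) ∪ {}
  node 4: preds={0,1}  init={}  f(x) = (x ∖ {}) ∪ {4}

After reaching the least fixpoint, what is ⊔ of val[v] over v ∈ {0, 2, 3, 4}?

Trace (10 dequeues):
  [1] u=0 | in {} | out {} | ==
  [2] u=1 | in {} | out {0,1,2} | prev {} | push {0}
  [3] u=2 | in {0,1,2,4} | out {0,1,2,4} | prev {} | push {}
  [4] u=3 | in {} | out {0,1,2,4} | ==
  [5] u=4 | in {0,1,2} | out {0,1,2,4} | prev {} | push {2,3}
  [6] u=0 | in {0,1,2} | out {1,2} | prev {} | push {1,4}
  [7] u=2 | in {0,1,2,4} | out {0,1,2,4} | ==
  [8] u=3 | in {0,1,2,4} | out {0,1,2,4} | ==
  [9] u=1 | in {1,2} | out {0,1,2} | ==
  [10] u=4 | in {0,1,2} | out {0,1,2,4} | ==

Converged values:
  [0] {1,2}
  [1] {0,1,2}
  [2] {0,1,2,4}
  [3] {0,1,2,4}
  [4] {0,1,2,4}

{0,1,2,4}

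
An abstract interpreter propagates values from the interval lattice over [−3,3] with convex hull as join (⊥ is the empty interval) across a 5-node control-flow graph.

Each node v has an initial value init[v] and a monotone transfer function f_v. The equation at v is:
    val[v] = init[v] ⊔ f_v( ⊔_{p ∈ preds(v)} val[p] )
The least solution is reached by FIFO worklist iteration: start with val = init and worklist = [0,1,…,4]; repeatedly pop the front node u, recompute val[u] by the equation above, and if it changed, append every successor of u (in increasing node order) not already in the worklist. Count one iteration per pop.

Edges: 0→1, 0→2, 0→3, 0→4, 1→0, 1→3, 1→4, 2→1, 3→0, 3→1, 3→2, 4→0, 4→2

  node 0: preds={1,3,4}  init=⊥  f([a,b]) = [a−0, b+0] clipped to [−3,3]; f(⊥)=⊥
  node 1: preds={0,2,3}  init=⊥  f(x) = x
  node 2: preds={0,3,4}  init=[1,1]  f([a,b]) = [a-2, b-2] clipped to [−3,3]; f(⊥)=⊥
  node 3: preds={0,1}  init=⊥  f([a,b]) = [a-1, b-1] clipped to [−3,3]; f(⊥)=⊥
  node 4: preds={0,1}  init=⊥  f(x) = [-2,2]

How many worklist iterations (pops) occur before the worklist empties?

16

Trace (16 dequeues):
  [1] u=0 | in ⊥ | out ⊥ | ==
  [2] u=1 | in [1,1] | out [1,1] | prev ⊥ | push {0}
  [3] u=2 | in ⊥ | out [1,1] | ==
  [4] u=3 | in [1,1] | out [0,0] | prev ⊥ | push {1,2}
  [5] u=4 | in [1,1] | out [-2,2] | prev ⊥ | push {}
  [6] u=0 | in [-2,2] | out [-2,2] | prev ⊥ | push {3,4}
  [7] u=1 | in [-2,2] | out [-2,2] | prev [1,1] | push {0}
  [8] u=2 | in [-2,2] | out [-3,1] | prev [1,1] | push {1}
  [9] u=3 | in [-2,2] | out [-3,1] | prev [0,0] | push {2}
  [10] u=4 | in [-2,2] | out [-2,2] | ==
  [11] u=0 | in [-3,2] | out [-3,2] | prev [-2,2] | push {3,4}
  [12] u=1 | in [-3,2] | out [-3,2] | prev [-2,2] | push {0}
  [13] u=2 | in [-3,2] | out [-3,1] | ==
  [14] u=3 | in [-3,2] | out [-3,1] | ==
  [15] u=4 | in [-3,2] | out [-2,2] | ==
  [16] u=0 | in [-3,2] | out [-3,2] | ==

Converged values:
  [0] [-3,2]
  [1] [-3,2]
  [2] [-3,1]
  [3] [-3,1]
  [4] [-2,2]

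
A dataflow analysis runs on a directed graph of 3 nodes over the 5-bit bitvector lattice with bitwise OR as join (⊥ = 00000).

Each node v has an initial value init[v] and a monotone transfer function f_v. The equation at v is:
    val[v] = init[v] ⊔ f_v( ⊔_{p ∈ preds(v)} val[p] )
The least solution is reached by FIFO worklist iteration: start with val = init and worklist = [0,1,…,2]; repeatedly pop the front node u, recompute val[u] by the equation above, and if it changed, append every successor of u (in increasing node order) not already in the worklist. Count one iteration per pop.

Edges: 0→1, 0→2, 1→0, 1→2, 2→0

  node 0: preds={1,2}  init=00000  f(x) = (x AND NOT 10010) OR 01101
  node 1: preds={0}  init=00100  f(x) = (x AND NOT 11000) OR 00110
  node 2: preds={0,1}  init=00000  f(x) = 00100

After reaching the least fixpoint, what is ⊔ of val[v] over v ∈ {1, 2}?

00111

Worklist (4 pops):
  #1 pop 0: in=00100 → 01101 (was 00000); enqueue []
  #2 pop 1: in=01101 → 00111 (was 00100); enqueue [0]
  #3 pop 2: in=01111 → 00100 (was 00000); enqueue []
  #4 pop 0: in=00111 → 01101 (no change)

Fixpoint:
  val[0] = 01101
  val[1] = 00111
  val[2] = 00100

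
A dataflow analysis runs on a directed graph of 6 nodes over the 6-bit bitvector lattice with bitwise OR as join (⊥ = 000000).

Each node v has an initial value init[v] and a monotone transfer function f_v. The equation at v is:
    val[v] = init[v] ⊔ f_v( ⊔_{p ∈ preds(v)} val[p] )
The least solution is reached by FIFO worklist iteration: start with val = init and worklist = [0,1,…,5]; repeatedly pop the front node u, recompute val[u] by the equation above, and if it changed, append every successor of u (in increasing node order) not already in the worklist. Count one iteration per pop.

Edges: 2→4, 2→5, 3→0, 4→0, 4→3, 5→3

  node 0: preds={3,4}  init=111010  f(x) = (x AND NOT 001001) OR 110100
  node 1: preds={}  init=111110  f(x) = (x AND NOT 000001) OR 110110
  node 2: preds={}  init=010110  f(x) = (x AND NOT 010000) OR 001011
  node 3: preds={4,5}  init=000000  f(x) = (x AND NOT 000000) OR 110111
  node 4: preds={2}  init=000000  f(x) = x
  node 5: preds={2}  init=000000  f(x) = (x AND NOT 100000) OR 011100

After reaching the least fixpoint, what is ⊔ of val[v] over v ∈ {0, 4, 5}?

111111

Trace (9 dequeues):
  [1] u=0 | in 000000 | out 111110 | prev 111010 | push {}
  [2] u=1 | in 000000 | out 111110 | ==
  [3] u=2 | in 000000 | out 011111 | prev 010110 | push {}
  [4] u=3 | in 000000 | out 110111 | prev 000000 | push {0}
  [5] u=4 | in 011111 | out 011111 | prev 000000 | push {3}
  [6] u=5 | in 011111 | out 011111 | prev 000000 | push {}
  [7] u=0 | in 111111 | out 111110 | ==
  [8] u=3 | in 011111 | out 111111 | prev 110111 | push {0}
  [9] u=0 | in 111111 | out 111110 | ==

Converged values:
  [0] 111110
  [1] 111110
  [2] 011111
  [3] 111111
  [4] 011111
  [5] 011111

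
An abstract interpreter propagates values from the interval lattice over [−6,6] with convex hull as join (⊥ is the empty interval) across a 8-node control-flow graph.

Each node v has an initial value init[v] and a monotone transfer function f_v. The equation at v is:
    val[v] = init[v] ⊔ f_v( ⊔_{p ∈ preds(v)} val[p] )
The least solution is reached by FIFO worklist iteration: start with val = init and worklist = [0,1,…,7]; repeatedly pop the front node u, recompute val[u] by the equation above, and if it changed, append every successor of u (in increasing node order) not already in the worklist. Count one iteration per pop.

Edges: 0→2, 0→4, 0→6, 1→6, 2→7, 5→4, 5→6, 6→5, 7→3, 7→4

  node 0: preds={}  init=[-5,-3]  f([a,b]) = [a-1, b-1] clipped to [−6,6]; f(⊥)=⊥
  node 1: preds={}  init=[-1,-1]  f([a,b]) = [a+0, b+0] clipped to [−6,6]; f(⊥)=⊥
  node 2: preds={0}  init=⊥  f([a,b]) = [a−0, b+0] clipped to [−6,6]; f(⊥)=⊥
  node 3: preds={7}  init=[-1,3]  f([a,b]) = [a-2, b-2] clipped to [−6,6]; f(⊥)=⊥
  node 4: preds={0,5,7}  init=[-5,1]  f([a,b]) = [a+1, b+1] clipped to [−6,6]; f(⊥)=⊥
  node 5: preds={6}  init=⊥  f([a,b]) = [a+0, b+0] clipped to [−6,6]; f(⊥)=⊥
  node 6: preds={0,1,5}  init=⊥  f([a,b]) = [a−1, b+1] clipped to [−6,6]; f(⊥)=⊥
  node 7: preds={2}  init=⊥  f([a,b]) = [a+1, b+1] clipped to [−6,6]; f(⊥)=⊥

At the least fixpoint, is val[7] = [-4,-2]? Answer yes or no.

Worklist (30 pops):
  #1 pop 0: in=⊥ → [-5,-3] (no change)
  #2 pop 1: in=⊥ → [-1,-1] (no change)
  #3 pop 2: in=[-5,-3] → [-5,-3] (was ⊥); enqueue []
  #4 pop 3: in=⊥ → [-1,3] (no change)
  #5 pop 4: in=[-5,-3] → [-5,1] (no change)
  #6 pop 5: in=⊥ → ⊥ (no change)
  #7 pop 6: in=[-5,-1] → [-6,0] (was ⊥); enqueue [5]
  #8 pop 7: in=[-5,-3] → [-4,-2] (was ⊥); enqueue [3,4]
  #9 pop 5: in=[-6,0] → [-6,0] (was ⊥); enqueue [6]
  #10 pop 3: in=[-4,-2] → [-6,3] (was [-1,3]); enqueue []
  #11 pop 4: in=[-6,0] → [-5,1] (no change)
  #12 pop 6: in=[-6,0] → [-6,1] (was [-6,0]); enqueue [5]
  #13 pop 5: in=[-6,1] → [-6,1] (was [-6,0]); enqueue [4,6]
  #14 pop 4: in=[-6,1] → [-5,2] (was [-5,1]); enqueue []
  #15 pop 6: in=[-6,1] → [-6,2] (was [-6,1]); enqueue [5]
  #16 pop 5: in=[-6,2] → [-6,2] (was [-6,1]); enqueue [4,6]
  #17 pop 4: in=[-6,2] → [-5,3] (was [-5,2]); enqueue []
  #18 pop 6: in=[-6,2] → [-6,3] (was [-6,2]); enqueue [5]
  #19 pop 5: in=[-6,3] → [-6,3] (was [-6,2]); enqueue [4,6]
  #20 pop 4: in=[-6,3] → [-5,4] (was [-5,3]); enqueue []
  #21 pop 6: in=[-6,3] → [-6,4] (was [-6,3]); enqueue [5]
  #22 pop 5: in=[-6,4] → [-6,4] (was [-6,3]); enqueue [4,6]
  #23 pop 4: in=[-6,4] → [-5,5] (was [-5,4]); enqueue []
  #24 pop 6: in=[-6,4] → [-6,5] (was [-6,4]); enqueue [5]
  #25 pop 5: in=[-6,5] → [-6,5] (was [-6,4]); enqueue [4,6]
  #26 pop 4: in=[-6,5] → [-5,6] (was [-5,5]); enqueue []
  #27 pop 6: in=[-6,5] → [-6,6] (was [-6,5]); enqueue [5]
  #28 pop 5: in=[-6,6] → [-6,6] (was [-6,5]); enqueue [4,6]
  #29 pop 4: in=[-6,6] → [-5,6] (no change)
  #30 pop 6: in=[-6,6] → [-6,6] (no change)

Fixpoint:
  val[0] = [-5,-3]
  val[1] = [-1,-1]
  val[2] = [-5,-3]
  val[3] = [-6,3]
  val[4] = [-5,6]
  val[5] = [-6,6]
  val[6] = [-6,6]
  val[7] = [-4,-2]

yes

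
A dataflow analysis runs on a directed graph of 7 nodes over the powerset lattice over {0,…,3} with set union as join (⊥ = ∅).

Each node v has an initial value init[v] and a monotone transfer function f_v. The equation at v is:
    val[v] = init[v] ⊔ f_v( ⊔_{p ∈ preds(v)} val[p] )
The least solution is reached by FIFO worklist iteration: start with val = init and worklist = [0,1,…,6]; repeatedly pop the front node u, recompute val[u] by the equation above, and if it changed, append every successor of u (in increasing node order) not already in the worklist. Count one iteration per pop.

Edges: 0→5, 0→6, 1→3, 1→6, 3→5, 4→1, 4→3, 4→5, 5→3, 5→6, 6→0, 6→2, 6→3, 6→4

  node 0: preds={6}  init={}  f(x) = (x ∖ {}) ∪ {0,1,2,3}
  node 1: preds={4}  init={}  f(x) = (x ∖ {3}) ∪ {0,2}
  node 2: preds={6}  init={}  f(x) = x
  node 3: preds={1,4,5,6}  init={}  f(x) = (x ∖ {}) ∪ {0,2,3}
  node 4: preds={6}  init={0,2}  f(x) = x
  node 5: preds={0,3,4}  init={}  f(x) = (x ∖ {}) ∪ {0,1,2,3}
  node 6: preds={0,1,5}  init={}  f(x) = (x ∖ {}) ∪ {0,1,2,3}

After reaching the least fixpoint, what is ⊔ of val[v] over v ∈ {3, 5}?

Iteration log — 15 steps:
  step 1. node 0  ⊔preds={}  new={0,1,2,3}  old={}  +wl: 
  step 2. node 1  ⊔preds={0,2}  new={0,2}  old={}  +wl: 
  step 3. node 2  ⊔preds={}  new={}  stable
  step 4. node 3  ⊔preds={0,2}  new={0,2,3}  old={}  +wl: 
  step 5. node 4  ⊔preds={}  new={0,2}  stable
  step 6. node 5  ⊔preds={0,1,2,3}  new={0,1,2,3}  old={}  +wl: 3
  step 7. node 6  ⊔preds={0,1,2,3}  new={0,1,2,3}  old={}  +wl: 0,2,4
  step 8. node 3  ⊔preds={0,1,2,3}  new={0,1,2,3}  old={0,2,3}  +wl: 5
  step 9. node 0  ⊔preds={0,1,2,3}  new={0,1,2,3}  stable
  step 10. node 2  ⊔preds={0,1,2,3}  new={0,1,2,3}  old={}  +wl: 
  step 11. node 4  ⊔preds={0,1,2,3}  new={0,1,2,3}  old={0,2}  +wl: 1,3
  step 12. node 5  ⊔preds={0,1,2,3}  new={0,1,2,3}  stable
  step 13. node 1  ⊔preds={0,1,2,3}  new={0,1,2}  old={0,2}  +wl: 6
  step 14. node 3  ⊔preds={0,1,2,3}  new={0,1,2,3}  stable
  step 15. node 6  ⊔preds={0,1,2,3}  new={0,1,2,3}  stable

Least fixpoint reached:
  node 0: {0,1,2,3}
  node 1: {0,1,2}
  node 2: {0,1,2,3}
  node 3: {0,1,2,3}
  node 4: {0,1,2,3}
  node 5: {0,1,2,3}
  node 6: {0,1,2,3}

{0,1,2,3}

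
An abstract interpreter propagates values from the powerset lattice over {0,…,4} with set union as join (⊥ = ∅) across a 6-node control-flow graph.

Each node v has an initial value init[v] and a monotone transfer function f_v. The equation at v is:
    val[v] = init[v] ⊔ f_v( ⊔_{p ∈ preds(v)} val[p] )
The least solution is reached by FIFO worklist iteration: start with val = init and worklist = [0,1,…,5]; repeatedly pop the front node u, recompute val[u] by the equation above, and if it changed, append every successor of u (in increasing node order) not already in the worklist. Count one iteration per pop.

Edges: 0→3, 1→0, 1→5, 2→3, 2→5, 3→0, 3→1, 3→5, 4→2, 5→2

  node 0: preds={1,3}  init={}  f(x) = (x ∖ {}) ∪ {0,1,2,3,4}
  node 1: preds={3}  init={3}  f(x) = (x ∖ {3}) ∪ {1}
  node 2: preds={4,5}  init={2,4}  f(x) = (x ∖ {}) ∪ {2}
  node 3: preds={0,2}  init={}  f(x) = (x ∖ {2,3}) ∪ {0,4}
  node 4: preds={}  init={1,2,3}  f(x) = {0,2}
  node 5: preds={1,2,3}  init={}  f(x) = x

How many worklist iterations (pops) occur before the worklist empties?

Worklist (12 pops):
  #1 pop 0: in={3} → {0,1,2,3,4} (was {}); enqueue []
  #2 pop 1: in={} → {1,3} (was {3}); enqueue [0]
  #3 pop 2: in={1,2,3} → {1,2,3,4} (was {2,4}); enqueue []
  #4 pop 3: in={0,1,2,3,4} → {0,1,4} (was {}); enqueue [1]
  #5 pop 4: in={} → {0,1,2,3} (was {1,2,3}); enqueue [2]
  #6 pop 5: in={0,1,2,3,4} → {0,1,2,3,4} (was {}); enqueue []
  #7 pop 0: in={0,1,3,4} → {0,1,2,3,4} (no change)
  #8 pop 1: in={0,1,4} → {0,1,3,4} (was {1,3}); enqueue [0,5]
  #9 pop 2: in={0,1,2,3,4} → {0,1,2,3,4} (was {1,2,3,4}); enqueue [3]
  #10 pop 0: in={0,1,3,4} → {0,1,2,3,4} (no change)
  #11 pop 5: in={0,1,2,3,4} → {0,1,2,3,4} (no change)
  #12 pop 3: in={0,1,2,3,4} → {0,1,4} (no change)

Fixpoint:
  val[0] = {0,1,2,3,4}
  val[1] = {0,1,3,4}
  val[2] = {0,1,2,3,4}
  val[3] = {0,1,4}
  val[4] = {0,1,2,3}
  val[5] = {0,1,2,3,4}

12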